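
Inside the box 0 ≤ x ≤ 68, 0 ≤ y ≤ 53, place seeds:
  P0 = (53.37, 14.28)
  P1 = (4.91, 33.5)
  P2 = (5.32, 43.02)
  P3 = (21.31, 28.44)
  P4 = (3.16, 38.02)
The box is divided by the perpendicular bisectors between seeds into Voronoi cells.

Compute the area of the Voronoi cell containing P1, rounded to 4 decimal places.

1. box [0,68]×[0,53]: [(0, 0) (68, 0) (68, 53) (0, 53)]
2. ⊥bis P1·P0 via (29.14,23.89): [(0, 0) (19.6648, 0) (40.6855, 53) (0, 53)]  |A|=1599.2839
3. ⊥bis P1·P2 via (5.115,38.26): [(0, 38.4803) (0, 0) (19.6648, 0) (34.3402, 37.0014)]  |A|=1024.5228
4. ⊥bis P1·P3 via (13.11,30.97): [(15.2249, 37.8246) (0, 38.4803) (0, 0) (3.5546, 0)]  |A|=360.1552
5. ⊥bis P1·P4 via (4.035,35.76): [(15.2249, 37.8246) (9.9539, 38.0516) (0, 34.1978) (0, 0) (3.5546, 0)]  |A|=338.8414
6. canonical 5-gon: [(15.2249, 37.8246) (9.9539, 38.0516) (0, 34.1978) (0, 0) (3.5546, 0)]
7. shoelace: 338.8414

Area of P1's cell: 338.8414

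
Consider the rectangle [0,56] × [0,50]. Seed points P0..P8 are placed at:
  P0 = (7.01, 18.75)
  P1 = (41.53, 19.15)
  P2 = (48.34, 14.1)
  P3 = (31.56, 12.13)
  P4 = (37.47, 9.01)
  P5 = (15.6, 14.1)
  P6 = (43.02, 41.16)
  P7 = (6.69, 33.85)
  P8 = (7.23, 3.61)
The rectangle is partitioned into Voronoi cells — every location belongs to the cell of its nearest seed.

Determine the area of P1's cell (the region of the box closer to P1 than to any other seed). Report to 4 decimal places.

1. box [0,56]×[0,50]: [(0, 0) (56, 0) (56, 50) (0, 50)]
2. ⊥bis P1·P0 via (24.27,18.95): [(24.4896, 0) (56, 0) (56, 50) (23.9102, 50)]  |A|=1590.0052
3. ⊥bis P1·P2 via (44.935,16.625): [(24.4896, 0) (32.6066, 0) (56, 31.5463) (56, 50) (23.9102, 50)]  |A|=1221.0178
4. ⊥bis P1·P3 via (36.545,15.64): [(24.1036, 33.3096) (40.2756, 10.3417) (56, 31.5463) (56, 50) (23.9102, 50)]  |A|=914.137
5. ⊥bis P1·P4 via (39.5,14.08): [(24.1036, 33.3096) (36.9145, 15.1152) (42.2355, 12.9847) (56, 31.5463) (56, 50) (23.9102, 50)]  |A|=905.0175
6. ⊥bis P1·P5 via (28.565,16.625): [(24.0269, 39.9264) (25.779, 30.9302) (36.9145, 15.1152) (42.2355, 12.9847) (56, 31.5463) (56, 50) (23.9102, 50)]  |A|=899.5659
7. ⊥bis P1·P6 via (42.275,30.155): [(25.7116, 31.2763) (25.779, 30.9302) (36.9145, 15.1152) (42.2355, 12.9847) (54.3615, 29.3368)]  |A|=278.4587
8. ⊥bis P1·P7 via (24.11,26.5): [(26.1138, 31.2491) (25.9042, 30.7524) (36.9145, 15.1152) (42.2355, 12.9847) (54.3615, 29.3368)]  |A|=278.3403
9. ⊥bis P1·P8 via (24.38,11.38): [(26.1138, 31.2491) (25.9042, 30.7524) (36.9145, 15.1152) (42.2355, 12.9847) (54.3615, 29.3368)]  |A|=278.3403
10. canonical 5-gon: [(26.1138, 31.2491) (25.9042, 30.7524) (36.9145, 15.1152) (42.2355, 12.9847) (54.3615, 29.3368)]
11. shoelace: 278.3403

Area of P1's cell: 278.3403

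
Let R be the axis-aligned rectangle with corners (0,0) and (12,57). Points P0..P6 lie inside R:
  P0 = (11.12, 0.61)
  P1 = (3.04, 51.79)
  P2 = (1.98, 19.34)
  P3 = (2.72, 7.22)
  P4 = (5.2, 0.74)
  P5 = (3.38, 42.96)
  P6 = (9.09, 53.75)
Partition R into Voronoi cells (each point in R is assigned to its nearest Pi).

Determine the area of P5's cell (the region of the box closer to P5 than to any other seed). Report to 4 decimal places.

Area of P5's cell: 193.2382

1. box [0,12]×[0,57]: [(0, 0) (12, 0) (12, 57) (0, 57)]
2. ⊥bis P5·P0 via (7.25,21.785): [(0, 20.46) (12, 22.6531) (12, 57) (0, 57)]  |A|=425.3214
3. ⊥bis P5·P1 via (3.21,47.375): [(0, 47.2514) (0, 20.46) (12, 22.6531) (12, 47.7135)]  |A|=311.1106
4. ⊥bis P5·P2 via (2.68,31.15): [(0, 47.2514) (0, 31.3088) (12, 30.5976) (12, 47.7135)]  |A|=198.3505
5. ⊥bis P5·P3 via (3.05,25.09): [(0, 47.2514) (0, 31.3088) (12, 30.5976) (12, 47.7135)]  |A|=198.3505
6. ⊥bis P5·P4 via (4.29,21.85): [(0, 47.2514) (0, 31.3088) (12, 30.5976) (12, 47.7135)]  |A|=198.3505
7. ⊥bis P5·P6 via (6.235,48.355): [(7.7561, 47.55) (0, 47.2514) (0, 31.3088) (12, 30.5976) (12, 45.3042)]  |A|=193.2382
8. canonical 5-gon: [(7.7561, 47.55) (0, 47.2514) (0, 31.3088) (12, 30.5976) (12, 45.3042)]
9. shoelace: 193.2382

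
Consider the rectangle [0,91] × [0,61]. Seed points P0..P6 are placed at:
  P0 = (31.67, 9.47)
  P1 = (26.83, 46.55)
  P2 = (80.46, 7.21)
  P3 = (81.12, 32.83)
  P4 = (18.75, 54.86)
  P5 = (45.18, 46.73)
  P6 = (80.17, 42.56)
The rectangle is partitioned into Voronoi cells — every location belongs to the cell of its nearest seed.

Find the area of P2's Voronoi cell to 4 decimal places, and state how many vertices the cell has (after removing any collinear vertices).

1. box [0,91]×[0,61]: [(0, 0) (91, 0) (91, 61) (0, 61)]
2. ⊥bis P2·P0 via (56.065,8.34): [(55.6787, 0) (91, 0) (91, 61) (58.5043, 61)]  |A|=2068.4202
3. ⊥bis P2·P1 via (53.645,26.88): [(57.1448, 31.6511) (55.6787, 0) (91, 0) (91, 61) (78.6735, 61)]  |A|=1772.4467
4. ⊥bis P2·P3 via (80.79,20.02): [(56.6349, 20.6423) (55.6787, 0) (91, 0) (91, 19.757)]  |A|=704.0317
5. ⊥bis P2·P4 via (49.605,31.035): [(56.6349, 20.6423) (55.6787, 0) (91, 0) (91, 19.757)]  |A|=704.0317
6. ⊥bis P2·P5 via (62.82,26.97): [(56.6349, 20.6423) (55.6787, 0) (91, 0) (91, 19.757)]  |A|=704.0317
7. ⊥bis P2·P6 via (80.315,24.885): [(56.6349, 20.6423) (55.6787, 0) (91, 0) (91, 19.757)]  |A|=704.0317
8. canonical 4-gon: [(56.6349, 20.6423) (55.6787, 0) (91, 0) (91, 19.757)]
9. shoelace: 704.0317

Area of P2's cell: 704.0317 (4 vertices)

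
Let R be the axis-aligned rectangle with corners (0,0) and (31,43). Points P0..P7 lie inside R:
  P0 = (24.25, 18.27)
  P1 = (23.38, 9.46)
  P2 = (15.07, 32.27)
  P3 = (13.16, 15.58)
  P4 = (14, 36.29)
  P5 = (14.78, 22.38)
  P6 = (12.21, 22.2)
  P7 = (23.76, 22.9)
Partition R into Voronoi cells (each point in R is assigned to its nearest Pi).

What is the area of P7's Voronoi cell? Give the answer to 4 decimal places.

1. box [0,31]×[0,43]: [(0, 0) (31, 0) (31, 43) (0, 43)]
2. ⊥bis P7·P0 via (24.005,20.585): [(0, 18.0445) (31, 21.3253) (31, 43) (0, 43)]  |A|=722.768
3. ⊥bis P7·P1 via (23.57,16.18): [(0, 18.0445) (31, 21.3253) (31, 43) (0, 43)]  |A|=722.768
4. ⊥bis P7·P2 via (19.415,27.585): [(10.3038, 19.135) (31, 21.3253) (31, 38.3293)]  |A|=175.9591
5. ⊥bis P7·P3 via (18.46,19.24): [(15.3199, 23.7871) (17.9721, 19.9465) (31, 21.3253) (31, 38.3293)]  |A|=160.1574
6. ⊥bis P7·P4 via (18.88,29.595): [(15.3199, 23.7871) (17.9721, 19.9465) (31, 21.3253) (31, 38.3293)]  |A|=160.1574
7. ⊥bis P7·P5 via (19.27,22.64): [(19.0056, 27.2053) (19.4171, 20.0995) (31, 21.3253) (31, 38.3293)]  |A|=143.3814
8. ⊥bis P7·P6 via (17.985,22.55): [(19.0056, 27.2053) (19.4171, 20.0995) (31, 21.3253) (31, 38.3293)]  |A|=143.3814
9. canonical 4-gon: [(19.0056, 27.2053) (19.4171, 20.0995) (31, 21.3253) (31, 38.3293)]
10. shoelace: 143.3814

Area of P7's cell: 143.3814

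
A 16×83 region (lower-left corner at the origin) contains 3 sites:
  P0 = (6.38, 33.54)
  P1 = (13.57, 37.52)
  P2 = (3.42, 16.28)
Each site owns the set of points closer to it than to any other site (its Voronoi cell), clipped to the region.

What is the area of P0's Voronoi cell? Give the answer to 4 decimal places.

Area of P0's cell: 235.5126

1. box [0,16]×[0,83]: [(0, 0) (16, 0) (16, 83) (0, 83)]
2. ⊥bis P0·P1 via (9.975,35.53): [(0, 53.5502) (0, 0) (16, 0) (16, 24.6456)]  |A|=625.5664
3. ⊥bis P0·P2 via (4.9,24.91): [(0, 53.5502) (0, 25.7503) (16, 23.0064) (16, 24.6456)]  |A|=235.5126
4. canonical 4-gon: [(0, 53.5502) (0, 25.7503) (16, 23.0064) (16, 24.6456)]
5. shoelace: 235.5126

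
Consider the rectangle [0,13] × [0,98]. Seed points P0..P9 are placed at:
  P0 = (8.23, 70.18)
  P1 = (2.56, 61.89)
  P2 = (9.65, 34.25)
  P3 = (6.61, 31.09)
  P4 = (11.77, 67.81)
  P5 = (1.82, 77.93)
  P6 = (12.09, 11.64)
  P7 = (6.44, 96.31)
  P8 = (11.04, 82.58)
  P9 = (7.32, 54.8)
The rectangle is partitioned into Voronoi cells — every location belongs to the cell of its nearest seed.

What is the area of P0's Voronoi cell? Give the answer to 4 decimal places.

1. box [0,13]×[0,98]: [(0, 0) (13, 0) (13, 98) (0, 98)]
2. ⊥bis P0·P1 via (5.395,66.035): [(0, 69.7249) (13, 60.8335) (13, 98) (0, 98)]  |A|=425.37
3. ⊥bis P0·P2 via (8.94,52.215): [(0, 69.7249) (13, 60.8335) (13, 98) (0, 98)]  |A|=425.37
4. ⊥bis P0·P3 via (7.42,50.635): [(0, 69.7249) (13, 60.8335) (13, 98) (0, 98)]  |A|=425.37
5. ⊥bis P0·P4 via (10,68.995): [(0, 69.7249) (7.1944, 64.8043) (13, 73.476) (13, 98) (0, 98)]  |A|=388.6712
6. ⊥bis P0·P5 via (5.025,74.055): [(0, 69.8988) (0, 69.7249) (7.1944, 64.8043) (13, 73.476) (13, 80.6511)]  |A|=93.2458
7. ⊥bis P0·P6 via (10.16,40.91): [(0, 69.8988) (0, 69.7249) (7.1944, 64.8043) (13, 73.476) (13, 80.6511)]  |A|=93.2458
8. ⊥bis P0·P7 via (7.335,83.245): [(0, 69.8988) (0, 69.7249) (7.1944, 64.8043) (13, 73.476) (13, 80.6511)]  |A|=93.2458
9. ⊥bis P0·P8 via (9.635,76.38): [(8.2229, 76.7) (0, 69.8988) (0, 69.7249) (7.1944, 64.8043) (13, 73.476) (13, 75.6174)]  |A|=81.2227
10. ⊥bis P0·P9 via (7.775,62.49): [(8.2229, 76.7) (0, 69.8988) (0, 69.7249) (7.1944, 64.8043) (13, 73.476) (13, 75.6174)]  |A|=81.2227
11. canonical 6-gon: [(8.2229, 76.7) (0, 69.8988) (0, 69.7249) (7.1944, 64.8043) (13, 73.476) (13, 75.6174)]
12. shoelace: 81.2227

Area of P0's cell: 81.2227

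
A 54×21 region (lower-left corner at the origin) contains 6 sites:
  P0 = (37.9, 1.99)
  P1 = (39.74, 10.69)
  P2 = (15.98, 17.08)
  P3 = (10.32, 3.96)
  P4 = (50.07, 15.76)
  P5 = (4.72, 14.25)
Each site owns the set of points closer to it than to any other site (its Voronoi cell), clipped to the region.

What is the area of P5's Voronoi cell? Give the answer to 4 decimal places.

1. box [0,54]×[0,21]: [(0, 0) (54, 0) (54, 21) (0, 21)]
2. ⊥bis P5·P0 via (21.31,8.12): [(0, 0) (18.3097, 0) (26.0692, 21) (0, 21)]  |A|=465.9776
3. ⊥bis P5·P1 via (22.23,12.47): [(0, 0) (18.3097, 0) (21.9691, 9.9039) (23.0971, 21) (0, 21)]  |A|=449.4886
4. ⊥bis P5·P2 via (10.35,15.665): [(0, 0) (14.2871, 0) (9.0091, 21) (0, 21)]  |A|=244.6107
5. ⊥bis P5·P3 via (7.52,9.105): [(0, 5.0125) (11.4598, 11.2491) (9.0091, 21) (0, 21)]  |A|=135.5307
6. ⊥bis P5·P4 via (27.395,15.005): [(0, 5.0125) (11.4598, 11.2491) (9.0091, 21) (0, 21)]  |A|=135.5307
7. canonical 4-gon: [(0, 5.0125) (11.4598, 11.2491) (9.0091, 21) (0, 21)]
8. shoelace: 135.5307

Area of P5's cell: 135.5307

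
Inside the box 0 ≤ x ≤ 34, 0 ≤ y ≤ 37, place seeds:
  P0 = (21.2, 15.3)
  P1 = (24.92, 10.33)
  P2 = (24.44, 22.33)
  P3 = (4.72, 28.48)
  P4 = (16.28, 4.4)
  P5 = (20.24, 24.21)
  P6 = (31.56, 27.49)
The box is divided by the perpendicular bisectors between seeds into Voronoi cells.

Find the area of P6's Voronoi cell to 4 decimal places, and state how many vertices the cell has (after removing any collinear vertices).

Area of P6's cell: 136.8087 (5 vertices)

1. box [0,34]×[0,37]: [(0, 0) (34, 0) (34, 37) (0, 37)]
2. ⊥bis P6·P0 via (26.38,21.395): [(34, 14.9189) (34, 37) (8.0185, 37)]  |A|=286.8494
3. ⊥bis P6·P1 via (28.24,18.91): [(30.1933, 18.1542) (34, 16.6812) (34, 37) (8.0185, 37)]  |A|=283.4952
4. ⊥bis P6·P2 via (28,24.91): [(33.9494, 16.7008) (34, 16.6812) (34, 37) (19.2381, 37)]  |A|=150.3413
5. ⊥bis P6·P3 via (18.14,27.985): [(33.9494, 16.7008) (34, 16.6812) (34, 37) (19.2381, 37)]  |A|=150.3413
6. ⊥bis P6·P4 via (23.92,15.945): [(33.9494, 16.7008) (34, 16.6812) (34, 37) (19.2381, 37)]  |A|=150.3413
7. ⊥bis P6·P5 via (25.9,25.85): [(24.9549, 29.1118) (33.9494, 16.7008) (34, 16.6812) (34, 37) (22.6693, 37)]  |A|=136.8087
8. canonical 5-gon: [(24.9549, 29.1118) (33.9494, 16.7008) (34, 16.6812) (34, 37) (22.6693, 37)]
9. shoelace: 136.8087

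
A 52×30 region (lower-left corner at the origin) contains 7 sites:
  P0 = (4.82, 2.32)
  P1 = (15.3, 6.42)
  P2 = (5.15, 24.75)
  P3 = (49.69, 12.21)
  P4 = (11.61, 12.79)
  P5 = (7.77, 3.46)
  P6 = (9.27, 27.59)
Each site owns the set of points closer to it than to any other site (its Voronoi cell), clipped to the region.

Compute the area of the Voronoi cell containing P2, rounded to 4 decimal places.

1. box [0,52]×[0,30]: [(0, 0) (52, 0) (52, 30) (0, 30)]
2. ⊥bis P2·P0 via (4.985,13.535): [(0, 13.6083) (52, 12.8433) (52, 30) (0, 30)]  |A|=872.2575
3. ⊥bis P2·P1 via (10.225,15.585): [(0, 13.6083) (6.4831, 13.513) (36.2572, 30) (0, 30)]  |A|=352.0213
4. ⊥bis P2·P3 via (27.42,18.48): [(0, 13.6083) (6.4831, 13.513) (29.6302, 26.3304) (30.6634, 30) (0, 30)]  |A|=341.7577
5. ⊥bis P2·P4 via (8.38,18.77): [(0, 14.2437) (29.1711, 30) (0, 30)]  |A|=229.815
6. ⊥bis P2·P5 via (6.46,14.105): [(0, 14.2437) (29.1711, 30) (0, 30)]  |A|=229.815
7. ⊥bis P2·P6 via (7.21,26.17): [(0, 14.2437) (11.2445, 20.3172) (4.5699, 30) (0, 30)]  |A|=110.7104
8. canonical 4-gon: [(0, 14.2437) (11.2445, 20.3172) (4.5699, 30) (0, 30)]
9. shoelace: 110.7104

Area of P2's cell: 110.7104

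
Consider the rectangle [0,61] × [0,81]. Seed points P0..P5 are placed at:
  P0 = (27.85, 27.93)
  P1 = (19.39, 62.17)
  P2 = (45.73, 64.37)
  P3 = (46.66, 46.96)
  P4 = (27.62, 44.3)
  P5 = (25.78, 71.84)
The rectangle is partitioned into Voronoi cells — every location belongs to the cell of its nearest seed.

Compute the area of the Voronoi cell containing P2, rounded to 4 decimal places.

1. box [0,61]×[0,81]: [(0, 0) (61, 0) (61, 81) (0, 81)]
2. ⊥bis P2·P0 via (36.79,46.15): [(0, 64.2017) (61, 34.2709) (61, 81) (0, 81)]  |A|=1937.585
3. ⊥bis P2·P1 via (32.56,63.27): [(33.8703, 47.5826) (61, 34.2709) (61, 81) (31.0791, 81)]  |A|=1133.8127
4. ⊥bis P2·P3 via (46.195,55.665): [(33.2529, 54.9737) (61, 56.4558) (61, 81) (31.0791, 81)]  |A|=729.8793
5. ⊥bis P2·P4 via (36.675,54.335): [(33.0317, 57.6225) (35.8155, 55.1106) (61, 56.4558) (61, 81) (31.0791, 81)]  |A|=726.4702
6. ⊥bis P2·P5 via (35.755,68.105): [(32.8125, 60.2466) (33.0317, 57.6225) (35.8155, 55.1106) (61, 56.4558) (61, 81) (40.5834, 81)]  |A|=627.8477
7. canonical 6-gon: [(32.8125, 60.2466) (33.0317, 57.6225) (35.8155, 55.1106) (61, 56.4558) (61, 81) (40.5834, 81)]
8. shoelace: 627.8477

Area of P2's cell: 627.8477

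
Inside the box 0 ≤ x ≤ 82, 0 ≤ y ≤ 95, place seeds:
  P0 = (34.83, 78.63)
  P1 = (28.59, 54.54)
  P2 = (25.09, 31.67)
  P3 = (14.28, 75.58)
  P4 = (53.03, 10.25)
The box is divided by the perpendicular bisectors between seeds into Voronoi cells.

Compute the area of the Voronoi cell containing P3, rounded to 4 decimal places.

Area of P3's cell: 870.9860

1. box [0,82]×[0,95]: [(0, 0) (82, 0) (82, 95) (0, 95)]
2. ⊥bis P3·P0 via (24.555,77.105): [(0, 0) (35.9988, 0) (21.8991, 95) (0, 95)]  |A|=2750.1483
3. ⊥bis P3·P1 via (21.435,65.06): [(0, 50.4813) (25.8927, 68.0918) (21.8991, 95) (0, 95)]  |A|=870.986
4. ⊥bis P3·P2 via (19.685,53.625): [(0, 50.4813) (25.8927, 68.0918) (21.8991, 95) (0, 95)]  |A|=870.986
5. ⊥bis P3·P4 via (33.655,42.915): [(0, 50.4813) (25.8927, 68.0918) (21.8991, 95) (0, 95)]  |A|=870.986
6. canonical 4-gon: [(0, 50.4813) (25.8927, 68.0918) (21.8991, 95) (0, 95)]
7. shoelace: 870.986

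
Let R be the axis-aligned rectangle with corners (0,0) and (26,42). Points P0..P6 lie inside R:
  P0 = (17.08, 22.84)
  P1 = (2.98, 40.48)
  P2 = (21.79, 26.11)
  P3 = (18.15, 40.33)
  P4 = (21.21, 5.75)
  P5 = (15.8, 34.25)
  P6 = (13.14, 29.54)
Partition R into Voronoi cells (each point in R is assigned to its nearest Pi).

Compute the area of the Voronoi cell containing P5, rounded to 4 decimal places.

Area of P5's cell: 76.9144

1. box [0,26]×[0,42]: [(0, 0) (26, 0) (26, 42) (0, 42)]
2. ⊥bis P5·P0 via (16.44,28.545): [(0, 26.7007) (26, 29.6175) (26, 42) (0, 42)]  |A|=359.8636
3. ⊥bis P5·P1 via (9.39,37.365): [(4.4502, 27.2) (26, 29.6175) (26, 42) (11.6424, 42)]  |A|=239.667
4. ⊥bis P5·P2 via (18.795,30.18): [(4.4502, 27.2) (16.5971, 28.5626) (26, 35.482) (26, 42) (11.6424, 42)]  |A|=212.0953
5. ⊥bis P5·P3 via (16.975,37.29): [(10.5587, 39.77) (4.4502, 27.2) (16.5971, 28.5626) (24.503, 34.3803)]  |A|=134.0482
6. ⊥bis P5·P4 via (18.505,20): [(10.5587, 39.77) (4.4502, 27.2) (16.5971, 28.5626) (24.503, 34.3803)]  |A|=134.0482
7. ⊥bis P5·P6 via (14.47,31.895): [(10.5587, 39.77) (8.3982, 35.3241) (18.2356, 29.7684) (24.503, 34.3803)]  |A|=76.9144
8. canonical 4-gon: [(10.5587, 39.77) (8.3982, 35.3241) (18.2356, 29.7684) (24.503, 34.3803)]
9. shoelace: 76.9144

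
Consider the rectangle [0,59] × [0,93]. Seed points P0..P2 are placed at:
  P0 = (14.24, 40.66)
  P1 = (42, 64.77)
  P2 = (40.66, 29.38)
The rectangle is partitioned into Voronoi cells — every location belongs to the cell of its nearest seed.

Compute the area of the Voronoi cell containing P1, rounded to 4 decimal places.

Area of P1's cell: 2086.5018

1. box [0,59]×[0,93]: [(0, 0) (59, 0) (59, 93) (0, 93)]
2. ⊥bis P1·P0 via (28.12,52.715): [(0, 85.0921) (59, 17.1601) (59, 93) (0, 93)]  |A|=2470.5611
3. ⊥bis P1·P2 via (41.33,47.075): [(0, 85.0921) (32.7358, 47.4004) (59, 46.4059) (59, 93) (0, 93)]  |A|=2086.5018
4. canonical 5-gon: [(0, 85.0921) (32.7358, 47.4004) (59, 46.4059) (59, 93) (0, 93)]
5. shoelace: 2086.5018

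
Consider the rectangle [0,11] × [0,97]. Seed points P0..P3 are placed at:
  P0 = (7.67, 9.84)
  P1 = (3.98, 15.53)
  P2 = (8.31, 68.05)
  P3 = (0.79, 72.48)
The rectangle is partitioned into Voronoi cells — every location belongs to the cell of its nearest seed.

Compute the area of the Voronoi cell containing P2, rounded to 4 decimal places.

Area of P2's cell: 330.3791

1. box [0,11]×[0,97]: [(0, 0) (11, 0) (11, 97) (0, 97)]
2. ⊥bis P2·P0 via (7.99,38.945): [(0, 39.0328) (11, 38.9119) (11, 97) (0, 97)]  |A|=638.3039
3. ⊥bis P2·P1 via (6.145,41.79): [(0, 42.2966) (11, 41.3897) (11, 97) (0, 97)]  |A|=606.7251
4. ⊥bis P2·P3 via (4.55,70.265): [(0, 62.5413) (0, 42.2966) (11, 41.3897) (11, 81.214)]  |A|=330.3791
5. canonical 4-gon: [(0, 62.5413) (0, 42.2966) (11, 41.3897) (11, 81.214)]
6. shoelace: 330.3791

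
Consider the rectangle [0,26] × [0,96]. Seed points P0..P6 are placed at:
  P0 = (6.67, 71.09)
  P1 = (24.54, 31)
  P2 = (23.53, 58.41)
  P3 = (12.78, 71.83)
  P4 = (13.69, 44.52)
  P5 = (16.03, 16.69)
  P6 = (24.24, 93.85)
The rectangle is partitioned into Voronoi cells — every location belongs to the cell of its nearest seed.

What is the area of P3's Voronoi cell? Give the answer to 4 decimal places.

1. box [0,26]×[0,96]: [(0, 0) (26, 0) (26, 96) (0, 96)]
2. ⊥bis P3·P0 via (9.725,71.46): [(18.3797, 0) (26, 0) (26, 96) (6.7529, 96)]  |A|=1289.6343
3. ⊥bis P3·P1 via (18.66,51.415): [(12.3721, 49.6039) (26, 53.5291) (26, 96) (6.7529, 96)]  |A|=735.8909
4. ⊥bis P3·P2 via (18.155,65.12): [(11.1705, 59.5251) (26, 71.4042) (26, 96) (6.7529, 96)]  |A|=533.3905
5. ⊥bis P3·P4 via (13.235,58.175): [(11.1705, 59.5251) (26, 71.4042) (26, 96) (6.7529, 96)]  |A|=533.3905
6. ⊥bis P3·P5 via (14.405,44.26): [(11.1705, 59.5251) (26, 71.4042) (26, 96) (6.7529, 96)]  |A|=533.3905
7. ⊥bis P3·P6 via (18.51,82.84): [(7.663, 88.4852) (11.1705, 59.5251) (26, 71.4042) (26, 78.9419)]  |A|=304.6743
8. canonical 4-gon: [(7.663, 88.4852) (11.1705, 59.5251) (26, 71.4042) (26, 78.9419)]
9. shoelace: 304.6743

Area of P3's cell: 304.6743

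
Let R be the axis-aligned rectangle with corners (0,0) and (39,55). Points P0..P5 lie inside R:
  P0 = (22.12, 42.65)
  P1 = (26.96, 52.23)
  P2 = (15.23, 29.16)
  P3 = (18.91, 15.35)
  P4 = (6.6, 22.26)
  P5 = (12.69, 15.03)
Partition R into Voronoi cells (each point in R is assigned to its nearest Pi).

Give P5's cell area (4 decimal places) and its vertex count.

1. box [0,39]×[0,55]: [(0, 0) (39, 0) (39, 55) (0, 55)]
2. ⊥bis P5·P0 via (17.405,28.84): [(0, 34.7824) (0, 0) (39, 0) (39, 21.4671)]  |A|=1096.8643
3. ⊥bis P5·P1 via (19.825,33.63): [(0, 34.7824) (0, 0) (39, 0) (39, 21.4671)]  |A|=1096.8643
4. ⊥bis P5·P2 via (13.96,22.095): [(0, 24.6044) (0, 0) (39, 0) (39, 17.5938)]  |A|=822.8662
5. ⊥bis P5·P3 via (15.8,15.19): [(15.4586, 21.8256) (0, 24.6044) (0, 0) (16.5815, 0)]  |A|=371.1258
6. ⊥bis P5·P4 via (9.645,18.645): [(15.4586, 21.8256) (13.7794, 22.1275) (0, 10.5208) (0, 0) (16.5815, 0)]  |A|=274.0939
7. canonical 5-gon: [(15.4586, 21.8256) (13.7794, 22.1275) (0, 10.5208) (0, 0) (16.5815, 0)]
8. shoelace: 274.0939

Area of P5's cell: 274.0939 (5 vertices)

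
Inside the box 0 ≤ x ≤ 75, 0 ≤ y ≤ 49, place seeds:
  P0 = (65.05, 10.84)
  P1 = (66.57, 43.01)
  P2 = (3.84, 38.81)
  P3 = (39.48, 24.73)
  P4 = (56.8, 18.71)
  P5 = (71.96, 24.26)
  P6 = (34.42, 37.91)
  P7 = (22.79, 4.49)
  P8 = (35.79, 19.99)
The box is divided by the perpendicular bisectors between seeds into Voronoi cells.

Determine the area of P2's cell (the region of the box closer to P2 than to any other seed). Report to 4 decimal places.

Area of P2's cell: 557.9187

1. box [0,75]×[0,49]: [(0, 0) (75, 0) (75, 49) (0, 49)]
2. ⊥bis P2·P0 via (34.445,24.825): [(0, 0) (23.1012, 0) (45.4918, 49) (0, 49)]  |A|=1680.528
3. ⊥bis P2·P1 via (35.205,40.91): [(0, 0) (23.1012, 0) (36.0472, 28.3313) (34.6633, 49) (0, 49)]  |A|=1568.6228
4. ⊥bis P2·P3 via (21.66,31.77): [(0, 0) (9.1089, 0) (28.4669, 49) (0, 49)]  |A|=920.6072
5. ⊥bis P2·P4 via (30.32,28.76): [(0, 0) (9.1089, 0) (28.4669, 49) (0, 49)]  |A|=920.6072
6. ⊥bis P2·P5 via (37.9,31.535): [(0, 0) (9.1089, 0) (28.4669, 49) (0, 49)]  |A|=920.6072
7. ⊥bis P2·P6 via (19.13,38.36): [(0, 0) (9.1089, 0) (18.7168, 24.32) (19.4431, 49) (0, 49)]  |A|=809.2538
8. ⊥bis P2·P7 via (13.315,21.65): [(0, 14.298) (18.7261, 24.6378) (19.4431, 49) (0, 49)]  |A|=561.7559
9. ⊥bis P2·P8 via (19.815,29.4): [(0, 14.298) (16.1826, 23.2333) (18.8164, 27.7047) (19.4431, 49) (0, 49)]  |A|=557.9187
10. canonical 5-gon: [(0, 14.298) (16.1826, 23.2333) (18.8164, 27.7047) (19.4431, 49) (0, 49)]
11. shoelace: 557.9187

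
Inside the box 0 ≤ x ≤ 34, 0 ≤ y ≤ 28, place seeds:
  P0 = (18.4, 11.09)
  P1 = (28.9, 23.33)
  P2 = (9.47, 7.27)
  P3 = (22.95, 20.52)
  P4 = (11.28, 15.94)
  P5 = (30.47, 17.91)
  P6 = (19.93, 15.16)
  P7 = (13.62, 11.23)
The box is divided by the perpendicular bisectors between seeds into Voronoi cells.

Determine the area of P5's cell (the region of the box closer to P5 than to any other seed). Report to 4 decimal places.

1. box [0,34]×[0,28]: [(0, 0) (34, 0) (34, 28) (0, 28)]
2. ⊥bis P5·P0 via (24.435,14.5): [(32.628, 0) (34, 0) (34, 28) (16.807, 28)]  |A|=259.9095
3. ⊥bis P5·P1 via (29.685,20.62): [(22.2018, 18.4523) (32.628, 0) (34, 0) (34, 21.8699)]  |A|=141.671
4. ⊥bis P5·P2 via (19.97,12.59): [(22.2018, 18.4523) (32.628, 0) (34, 0) (34, 21.8699)]  |A|=141.671
5. ⊥bis P5·P3 via (26.71,19.215): [(26.9196, 19.819) (24.8306, 13.7999) (32.628, 0) (34, 0) (34, 21.8699)]  |A|=128.9001
6. ⊥bis P5·P4 via (20.875,16.925): [(26.9196, 19.819) (24.8306, 13.7999) (32.628, 0) (34, 0) (34, 21.8699)]  |A|=128.9001
7. ⊥bis P5·P6 via (25.2,16.535): [(26.9196, 19.819) (25.4488, 15.5813) (26.8428, 10.2388) (32.628, 0) (34, 0) (34, 21.8699)]  |A|=126.007
8. ⊥bis P5·P7 via (22.045,14.57): [(26.9196, 19.819) (25.4488, 15.5813) (26.8428, 10.2388) (32.628, 0) (34, 0) (34, 21.8699)]  |A|=126.007
9. canonical 6-gon: [(26.9196, 19.819) (25.4488, 15.5813) (26.8428, 10.2388) (32.628, 0) (34, 0) (34, 21.8699)]
10. shoelace: 126.007

Area of P5's cell: 126.0070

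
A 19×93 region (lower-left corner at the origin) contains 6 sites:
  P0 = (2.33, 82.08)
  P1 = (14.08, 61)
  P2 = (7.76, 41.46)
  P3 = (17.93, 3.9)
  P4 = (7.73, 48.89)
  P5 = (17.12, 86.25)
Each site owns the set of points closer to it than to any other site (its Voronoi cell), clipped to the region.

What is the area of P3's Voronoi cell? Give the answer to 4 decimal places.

Area of P3's cell: 413.7114

1. box [0,19]×[0,93]: [(0, 0) (19, 0) (19, 93) (0, 93)]
2. ⊥bis P3·P0 via (10.13,42.99): [(0, 40.9687) (0, 0) (19, 0) (19, 44.7599)]  |A|=814.4215
3. ⊥bis P3·P1 via (16.005,32.45): [(0, 31.3709) (0, 0) (19, 0) (19, 32.6519)]  |A|=608.2165
4. ⊥bis P3·P2 via (12.845,22.68): [(0, 19.202) (0, 0) (19, 0) (19, 24.3466)]  |A|=413.7114
5. ⊥bis P3·P4 via (12.83,26.395): [(0, 19.202) (0, 0) (19, 0) (19, 24.3466)]  |A|=413.7114
6. ⊥bis P3·P5 via (17.525,45.075): [(0, 19.202) (0, 0) (19, 0) (19, 24.3466)]  |A|=413.7114
7. canonical 4-gon: [(0, 19.202) (0, 0) (19, 0) (19, 24.3466)]
8. shoelace: 413.7114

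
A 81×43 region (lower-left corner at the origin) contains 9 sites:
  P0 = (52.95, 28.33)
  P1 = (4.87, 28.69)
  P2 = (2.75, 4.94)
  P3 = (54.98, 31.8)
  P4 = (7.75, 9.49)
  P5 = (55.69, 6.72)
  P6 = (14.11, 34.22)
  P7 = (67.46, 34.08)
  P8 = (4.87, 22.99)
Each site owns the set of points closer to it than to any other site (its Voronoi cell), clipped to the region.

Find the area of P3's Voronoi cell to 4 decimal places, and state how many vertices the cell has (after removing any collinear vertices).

1. box [0,81]×[0,43]: [(0, 0) (81, 0) (81, 43) (0, 43)]
2. ⊥bis P3·P0 via (53.965,30.065): [(81, 14.2491) (81, 43) (31.8544, 43)]  |A|=706.4888
3. ⊥bis P3·P1 via (29.925,30.245): [(81, 14.2491) (81, 43) (31.8544, 43)]  |A|=706.4888
4. ⊥bis P3·P2 via (28.865,18.37): [(81, 14.2491) (81, 43) (31.8544, 43)]  |A|=706.4888
5. ⊥bis P3·P4 via (31.365,20.645): [(81, 14.2491) (81, 43) (31.8544, 43)]  |A|=706.4888
6. ⊥bis P3·P5 via (55.335,19.26): [(71.6454, 19.7217) (81, 19.9866) (81, 43) (31.8544, 43)]  |A|=679.653
7. ⊥bis P3·P6 via (34.545,33.01): [(35.0266, 41.1442) (71.6454, 19.7217) (81, 19.9866) (81, 43) (35.1365, 43)]  |A|=676.6075
8. ⊥bis P3·P7 via (61.22,32.94): [(35.0266, 41.1442) (62.6763, 24.9688) (59.3821, 43) (35.1365, 43)]  |A|=245.1335
9. ⊥bis P3·P8 via (29.925,27.395): [(35.0266, 41.1442) (62.6763, 24.9688) (59.3821, 43) (35.1365, 43)]  |A|=245.1335
10. canonical 4-gon: [(35.0266, 41.1442) (62.6763, 24.9688) (59.3821, 43) (35.1365, 43)]
11. shoelace: 245.1335

Area of P3's cell: 245.1335 (4 vertices)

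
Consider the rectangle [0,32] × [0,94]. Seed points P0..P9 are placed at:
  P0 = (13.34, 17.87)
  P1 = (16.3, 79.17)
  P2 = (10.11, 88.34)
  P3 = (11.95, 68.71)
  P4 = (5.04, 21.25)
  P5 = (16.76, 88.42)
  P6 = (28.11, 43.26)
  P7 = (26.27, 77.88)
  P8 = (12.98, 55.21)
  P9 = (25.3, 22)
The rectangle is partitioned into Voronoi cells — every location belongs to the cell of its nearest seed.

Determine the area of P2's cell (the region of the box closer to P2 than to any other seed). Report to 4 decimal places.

1. box [0,32]×[0,94]: [(0, 0) (32, 0) (32, 94) (0, 94)]
2. ⊥bis P2·P0 via (11.725,53.105): [(0, 52.5676) (32, 54.0343) (32, 94) (0, 94)]  |A|=1302.3698
3. ⊥bis P2·P1 via (13.205,83.755): [(0, 74.8413) (28.3822, 94) (0, 94)]  |A|=271.8832
4. ⊥bis P2·P3 via (11.03,78.525): [(0, 77.4911) (4.5585, 77.9184) (28.3822, 94) (0, 94)]  |A|=265.8435
5. ⊥bis P2·P4 via (7.575,54.795): [(0, 77.4911) (4.5585, 77.9184) (28.3822, 94) (0, 94)]  |A|=265.8435
6. ⊥bis P2·P5 via (13.435,88.38): [(0, 77.4911) (4.5585, 77.9184) (13.4883, 83.9463) (13.3674, 94) (0, 94)]  |A|=190.3662
7. ⊥bis P2·P6 via (19.11,65.8): [(0, 77.4911) (4.5585, 77.9184) (13.4883, 83.9463) (13.3674, 94) (0, 94)]  |A|=190.3662
8. ⊥bis P2·P7 via (18.19,83.11): [(0, 77.4911) (4.5585, 77.9184) (13.4883, 83.9463) (13.3674, 94) (0, 94)]  |A|=190.3662
9. ⊥bis P2·P8 via (11.545,71.775): [(0, 77.4911) (4.5585, 77.9184) (13.4883, 83.9463) (13.3674, 94) (0, 94)]  |A|=190.3662
10. ⊥bis P2·P9 via (17.705,55.17): [(0, 77.4911) (4.5585, 77.9184) (13.4883, 83.9463) (13.3674, 94) (0, 94)]  |A|=190.3662
11. canonical 5-gon: [(0, 77.4911) (4.5585, 77.9184) (13.4883, 83.9463) (13.3674, 94) (0, 94)]
12. shoelace: 190.3662

Area of P2's cell: 190.3662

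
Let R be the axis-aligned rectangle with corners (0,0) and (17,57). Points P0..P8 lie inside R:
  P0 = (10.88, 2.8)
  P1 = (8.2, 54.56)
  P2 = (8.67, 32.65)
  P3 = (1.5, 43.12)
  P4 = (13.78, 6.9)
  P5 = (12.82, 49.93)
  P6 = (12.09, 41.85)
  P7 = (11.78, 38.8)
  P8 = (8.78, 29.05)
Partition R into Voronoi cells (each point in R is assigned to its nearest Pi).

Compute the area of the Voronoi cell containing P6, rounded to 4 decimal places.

1. box [0,17]×[0,57]: [(0, 0) (17, 0) (17, 57) (0, 57)]
2. ⊥bis P6·P0 via (11.485,22.325): [(0, 22.6809) (17, 22.1541) (17, 57) (0, 57)]  |A|=587.9026
3. ⊥bis P6·P1 via (10.145,48.205): [(0, 45.1) (0, 22.6809) (17, 22.1541) (17, 50.303)]  |A|=429.8287
4. ⊥bis P6·P2 via (10.38,37.25): [(0, 45.1) (0, 41.1087) (17, 34.7891) (17, 50.303)]  |A|=165.7953
5. ⊥bis P6·P3 via (6.795,42.485): [(7.3795, 47.3586) (6.347, 38.7492) (17, 34.7891) (17, 50.303)]  |A|=122.5284
6. ⊥bis P6·P4 via (12.935,24.375): [(7.3795, 47.3586) (6.347, 38.7492) (17, 34.7891) (17, 50.303)]  |A|=122.5284
7. ⊥bis P6·P5 via (12.455,45.89): [(7.2596, 46.3594) (6.347, 38.7492) (17, 34.7891) (17, 45.4794)]  |A|=94.4063
8. ⊥bis P6·P7 via (11.935,40.325): [(7.2596, 46.3594) (6.601, 40.8671) (17, 39.8102) (17, 45.4794)]  |A|=56.515
9. ⊥bis P6·P8 via (10.435,35.45): [(7.2596, 46.3594) (6.601, 40.8671) (17, 39.8102) (17, 45.4794)]  |A|=56.515
10. canonical 4-gon: [(7.2596, 46.3594) (6.601, 40.8671) (17, 39.8102) (17, 45.4794)]
11. shoelace: 56.515

Area of P6's cell: 56.5150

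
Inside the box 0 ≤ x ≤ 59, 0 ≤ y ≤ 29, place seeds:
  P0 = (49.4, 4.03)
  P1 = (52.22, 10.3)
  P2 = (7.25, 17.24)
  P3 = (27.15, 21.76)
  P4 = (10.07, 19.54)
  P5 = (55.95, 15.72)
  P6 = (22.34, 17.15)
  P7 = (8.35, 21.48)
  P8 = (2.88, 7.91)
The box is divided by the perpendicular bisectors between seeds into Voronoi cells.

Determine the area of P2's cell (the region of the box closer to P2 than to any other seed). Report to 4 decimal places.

Area of P2's cell: 94.8983

1. box [0,59]×[0,29]: [(0, 0) (59, 0) (59, 29) (0, 29)]
2. ⊥bis P2·P0 via (28.325,10.635): [(0, 0) (24.9919, 0) (34.0807, 29) (0, 29)]  |A|=856.5529
3. ⊥bis P2·P1 via (29.735,13.77): [(0, 0) (24.9919, 0) (30.1497, 16.4572) (32.0854, 29) (0, 29)]  |A|=844.0396
4. ⊥bis P2·P3 via (17.2,19.5): [(0, 0) (21.6291, 0) (15.0422, 29) (0, 29)]  |A|=531.7347
5. ⊥bis P2·P4 via (8.66,18.39): [(0, 0) (21.6291, 0) (20.8457, 3.4493) (0.0065, 29) (0, 29)]  |A|=339.6475
6. ⊥bis P2·P5 via (31.6,16.48): [(0, 0) (21.6291, 0) (20.8457, 3.4493) (0.0065, 29) (0, 29)]  |A|=339.6475
7. ⊥bis P2·P6 via (14.795,17.195): [(0, 0) (14.6924, 0) (14.7575, 10.9139) (0.0065, 29) (0, 29)]  |A|=294.2185
8. ⊥bis P2·P7 via (7.8,19.36): [(0, 21.3836) (0, 0) (14.6924, 0) (14.7575, 10.9139) (7.8873, 19.3373)]  |A|=264.1507
9. ⊥bis P2·P8 via (5.065,12.575): [(0, 21.3836) (0, 14.9474) (14.7404, 8.0432) (14.7575, 10.9139) (7.8873, 19.3373)]  |A|=94.8983
10. canonical 5-gon: [(0, 21.3836) (0, 14.9474) (14.7404, 8.0432) (14.7575, 10.9139) (7.8873, 19.3373)]
11. shoelace: 94.8983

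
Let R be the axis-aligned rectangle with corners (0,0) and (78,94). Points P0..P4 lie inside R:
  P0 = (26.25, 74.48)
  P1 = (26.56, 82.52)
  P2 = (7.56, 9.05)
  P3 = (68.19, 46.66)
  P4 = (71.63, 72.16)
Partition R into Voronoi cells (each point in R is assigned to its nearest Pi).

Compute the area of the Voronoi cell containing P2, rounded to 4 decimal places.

1. box [0,78]×[0,94]: [(0, 0) (78, 0) (78, 94) (0, 94)]
2. ⊥bis P2·P0 via (16.905,41.765): [(0, 46.5939) (0, 0) (78, 0) (78, 24.3133)]  |A|=2765.38
3. ⊥bis P2·P1 via (17.06,45.785): [(0, 46.5939) (0, 0) (78, 0) (78, 24.3133)]  |A|=2765.38
4. ⊥bis P2·P3 via (37.875,27.855): [(31.9041, 37.4805) (0, 46.5939) (0, 0) (55.154, 0)]  |A|=1776.8687
5. ⊥bis P2·P4 via (39.595,40.605): [(31.9041, 37.4805) (0, 46.5939) (0, 0) (55.154, 0)]  |A|=1776.8687
6. canonical 4-gon: [(31.9041, 37.4805) (0, 46.5939) (0, 0) (55.154, 0)]
7. shoelace: 1776.8687

Area of P2's cell: 1776.8687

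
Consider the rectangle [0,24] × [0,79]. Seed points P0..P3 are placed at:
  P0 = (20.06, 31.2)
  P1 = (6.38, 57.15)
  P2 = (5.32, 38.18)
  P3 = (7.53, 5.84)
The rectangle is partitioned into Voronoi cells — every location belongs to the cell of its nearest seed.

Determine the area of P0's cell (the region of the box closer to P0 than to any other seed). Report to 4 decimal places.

Area of P0's cell: 366.2399

1. box [0,24]×[0,79]: [(0, 0) (24, 0) (24, 79) (0, 79)]
2. ⊥bis P0·P1 via (13.22,44.175): [(0, 37.2058) (0, 0) (24, 0) (24, 49.8579)]  |A|=1044.7645
3. ⊥bis P0·P2 via (12.69,34.69): [(18.4995, 46.9582) (0, 7.8919) (0, 0) (24, 0) (24, 49.8579)]  |A|=773.6182
4. ⊥bis P0·P3 via (13.795,18.52): [(18.4995, 46.9582) (6.6942, 22.0284) (24, 13.4779) (24, 49.8579)]  |A|=366.2399
5. canonical 4-gon: [(18.4995, 46.9582) (6.6942, 22.0284) (24, 13.4779) (24, 49.8579)]
6. shoelace: 366.2399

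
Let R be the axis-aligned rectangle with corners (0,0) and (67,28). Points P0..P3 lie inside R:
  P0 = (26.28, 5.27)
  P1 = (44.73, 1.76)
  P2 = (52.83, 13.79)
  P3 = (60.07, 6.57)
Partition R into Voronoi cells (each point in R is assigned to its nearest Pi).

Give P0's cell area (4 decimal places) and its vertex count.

1. box [0,67]×[0,28]: [(0, 0) (67, 0) (67, 28) (0, 28)]
2. ⊥bis P0·P1 via (35.505,3.515): [(0, 0) (34.8363, 0) (40.1631, 28) (0, 28)]  |A|=1049.9918
3. ⊥bis P0·P2 via (39.555,9.53): [(0, 0) (34.8363, 0) (37.7308, 15.2146) (33.6279, 28) (0, 28)]  |A|=1008.2142
4. ⊥bis P0·P3 via (43.175,5.92): [(0, 0) (34.8363, 0) (37.7308, 15.2146) (33.6279, 28) (0, 28)]  |A|=1008.2142
5. canonical 5-gon: [(0, 0) (34.8363, 0) (37.7308, 15.2146) (33.6279, 28) (0, 28)]
6. shoelace: 1008.2142

Area of P0's cell: 1008.2142 (5 vertices)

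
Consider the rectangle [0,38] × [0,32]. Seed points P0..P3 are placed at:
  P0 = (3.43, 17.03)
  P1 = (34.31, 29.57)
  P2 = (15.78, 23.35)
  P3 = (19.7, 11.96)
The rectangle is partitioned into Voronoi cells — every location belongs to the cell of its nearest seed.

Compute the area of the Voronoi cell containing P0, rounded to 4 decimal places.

Area of P0's cell: 275.0918

1. box [0,38]×[0,32]: [(0, 0) (38, 0) (38, 32) (0, 32)]
2. ⊥bis P0·P1 via (18.87,23.3): [(0, 0) (28.3319, 0) (15.337, 32) (0, 32)]  |A|=698.7022
3. ⊥bis P0·P2 via (9.605,20.19): [(0, 0) (19.937, 0) (3.5613, 32) (0, 32)]  |A|=375.9742
4. ⊥bis P0·P3 via (11.565,14.495): [(0, 0) (7.0481, 0) (11.9262, 15.6541) (3.5613, 32) (0, 32)]  |A|=275.0918
5. canonical 5-gon: [(0, 0) (7.0481, 0) (11.9262, 15.6541) (3.5613, 32) (0, 32)]
6. shoelace: 275.0918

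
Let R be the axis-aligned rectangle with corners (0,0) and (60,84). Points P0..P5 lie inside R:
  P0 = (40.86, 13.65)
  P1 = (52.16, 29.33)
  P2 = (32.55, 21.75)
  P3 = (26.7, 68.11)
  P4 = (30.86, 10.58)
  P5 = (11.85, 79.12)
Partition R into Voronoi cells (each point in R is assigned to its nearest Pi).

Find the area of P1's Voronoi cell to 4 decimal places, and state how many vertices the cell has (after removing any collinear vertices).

Area of P1's cell: 772.7331 (4 vertices)

1. box [0,60]×[0,84]: [(0, 0) (60, 0) (60, 84) (0, 84)]
2. ⊥bis P1·P0 via (46.51,21.49): [(0, 55.008) (60, 11.7683) (60, 84) (0, 84)]  |A|=3036.711
3. ⊥bis P1·P2 via (42.355,25.54): [(42.9206, 24.0767) (60, 11.7683) (60, 84) (19.758, 84)]  |A|=1822.5526
4. ⊥bis P1·P3 via (39.43,48.72): [(34.6166, 45.5599) (42.9206, 24.0767) (60, 11.7683) (60, 62.2247)]  |A|=772.7331
5. ⊥bis P1·P4 via (41.51,19.955): [(34.6166, 45.5599) (42.9206, 24.0767) (60, 11.7683) (60, 62.2247)]  |A|=772.7331
6. ⊥bis P1·P5 via (32.005,54.225): [(34.6166, 45.5599) (42.9206, 24.0767) (60, 11.7683) (60, 62.2247)]  |A|=772.7331
7. canonical 4-gon: [(34.6166, 45.5599) (42.9206, 24.0767) (60, 11.7683) (60, 62.2247)]
8. shoelace: 772.7331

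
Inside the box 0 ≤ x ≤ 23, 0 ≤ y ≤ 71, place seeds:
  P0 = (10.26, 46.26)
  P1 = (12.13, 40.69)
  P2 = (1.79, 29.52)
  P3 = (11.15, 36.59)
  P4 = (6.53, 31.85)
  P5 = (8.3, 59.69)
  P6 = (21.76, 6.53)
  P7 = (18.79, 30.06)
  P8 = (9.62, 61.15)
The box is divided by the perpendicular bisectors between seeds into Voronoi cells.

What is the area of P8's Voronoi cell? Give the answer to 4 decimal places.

Area of P8's cell: 273.5773

1. box [0,23]×[0,71]: [(0, 0) (23, 0) (23, 71) (0, 71)]
2. ⊥bis P8·P0 via (9.94,53.705): [(0, 53.2778) (23, 54.2663) (23, 71) (0, 71)]  |A|=396.2428
3. ⊥bis P8·P1 via (10.875,50.92): [(0, 53.2778) (23, 54.2663) (23, 71) (0, 71)]  |A|=396.2428
4. ⊥bis P8·P2 via (5.705,45.335): [(0, 53.2778) (23, 54.2663) (23, 71) (0, 71)]  |A|=396.2428
5. ⊥bis P8·P3 via (10.385,48.87): [(0, 53.2778) (23, 54.2663) (23, 71) (0, 71)]  |A|=396.2428
6. ⊥bis P8·P4 via (8.075,46.5): [(0, 53.2778) (23, 54.2663) (23, 71) (0, 71)]  |A|=396.2428
7. ⊥bis P8·P5 via (8.96,60.42): [(0, 68.5208) (16.0946, 53.9695) (23, 54.2663) (23, 71) (0, 71)]  |A|=273.5773
8. ⊥bis P8·P6 via (15.69,33.84): [(0, 68.5208) (16.0946, 53.9695) (23, 54.2663) (23, 71) (0, 71)]  |A|=273.5773
9. ⊥bis P8·P7 via (14.205,45.605): [(0, 68.5208) (16.0946, 53.9695) (23, 54.2663) (23, 71) (0, 71)]  |A|=273.5773
10. canonical 5-gon: [(0, 68.5208) (16.0946, 53.9695) (23, 54.2663) (23, 71) (0, 71)]
11. shoelace: 273.5773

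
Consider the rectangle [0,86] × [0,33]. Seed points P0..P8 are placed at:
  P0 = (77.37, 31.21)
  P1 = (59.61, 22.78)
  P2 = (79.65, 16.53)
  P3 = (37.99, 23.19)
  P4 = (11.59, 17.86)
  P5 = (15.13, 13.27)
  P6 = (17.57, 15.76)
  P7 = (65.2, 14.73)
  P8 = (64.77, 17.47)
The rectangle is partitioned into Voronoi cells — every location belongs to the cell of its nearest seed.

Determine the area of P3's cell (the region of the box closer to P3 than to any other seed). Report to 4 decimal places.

1. box [0,86]×[0,33]: [(0, 0) (86, 0) (86, 33) (0, 33)]
2. ⊥bis P3·P0 via (57.68,27.2): [(0, 0) (63.2195, 0) (56.4988, 33) (0, 33)]  |A|=1975.3512
3. ⊥bis P3·P1 via (48.8,22.985): [(0, 0) (48.3641, 0) (48.9899, 33) (0, 33)]  |A|=1606.3416
4. ⊥bis P3·P2 via (58.82,19.86): [(0, 0) (48.3641, 0) (48.9899, 33) (0, 33)]  |A|=1606.3416
5. ⊥bis P3·P4 via (24.79,20.525): [(28.9339, 0) (48.3641, 0) (48.9899, 33) (22.2714, 33)]  |A|=761.4551
6. ⊥bis P3·P5 via (26.56,18.23): [(24.1165, 23.8609) (34.4708, 0) (48.3641, 0) (48.9899, 33) (22.2714, 33)]  |A|=695.3967
7. ⊥bis P3·P6 via (27.78,19.475): [(34.8662, 0) (48.3641, 0) (48.9899, 33) (22.8588, 33)]  |A|=653.8798
8. ⊥bis P3·P7 via (51.595,18.96): [(34.8662, 0) (45.7, 0) (48.5372, 9.125) (48.9899, 33) (22.8588, 33)]  |A|=641.7249
9. ⊥bis P3·P8 via (51.38,20.33): [(34.8662, 0) (45.7, 0) (48.5372, 9.125) (48.9899, 33) (22.8588, 33)]  |A|=641.7249
10. canonical 5-gon: [(34.8662, 0) (45.7, 0) (48.5372, 9.125) (48.9899, 33) (22.8588, 33)]
11. shoelace: 641.7249

Area of P3's cell: 641.7249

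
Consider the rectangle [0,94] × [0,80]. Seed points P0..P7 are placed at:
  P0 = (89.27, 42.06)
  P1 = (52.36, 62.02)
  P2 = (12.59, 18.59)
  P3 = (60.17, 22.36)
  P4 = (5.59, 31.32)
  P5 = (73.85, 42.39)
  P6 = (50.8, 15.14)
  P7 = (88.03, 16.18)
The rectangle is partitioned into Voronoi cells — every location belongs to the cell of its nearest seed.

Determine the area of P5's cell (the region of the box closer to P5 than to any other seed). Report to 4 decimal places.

Area of P5's cell: 689.5154

1. box [0,94]×[0,80]: [(0, 0) (94, 0) (94, 80) (0, 80)]
2. ⊥bis P5·P0 via (81.56,42.225): [(0, 0) (80.6564, 0) (82.3684, 80) (0, 80)]  |A|=6520.9907
3. ⊥bis P5·P1 via (63.105,52.205): [(15.4184, 0) (80.6564, 0) (82.2215, 73.1328)]  |A|=2385.5152
4. ⊥bis P5·P2 via (43.22,30.49): [(43.2348, 30.452) (55.0656, 0) (80.6564, 0) (82.2215, 73.1328)]  |A|=1781.8475
5. ⊥bis P5·P3 via (67.01,32.375): [(53.4506, 41.6358) (81.1426, 22.7228) (82.2215, 73.1328)]  |A|=708.1812
6. ⊥bis P5·P4 via (39.72,36.855): [(53.4506, 41.6358) (81.1426, 22.7228) (82.2215, 73.1328)]  |A|=708.1812
7. ⊥bis P5·P6 via (62.325,28.765): [(53.4506, 41.6358) (81.1426, 22.7228) (82.2215, 73.1328)]  |A|=708.1812
8. ⊥bis P5·P7 via (80.94,29.285): [(53.4506, 41.6358) (75.6917, 26.4456) (81.2871, 29.4728) (82.2215, 73.1328)]  |A|=689.5154
9. canonical 4-gon: [(53.4506, 41.6358) (75.6917, 26.4456) (81.2871, 29.4728) (82.2215, 73.1328)]
10. shoelace: 689.5154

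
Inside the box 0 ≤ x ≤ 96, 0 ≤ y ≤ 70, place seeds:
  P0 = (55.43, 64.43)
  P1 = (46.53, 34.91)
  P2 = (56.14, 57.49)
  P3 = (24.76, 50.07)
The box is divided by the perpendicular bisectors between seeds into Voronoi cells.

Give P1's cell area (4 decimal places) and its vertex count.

Area of P1's cell: 3015.8944 (4 vertices)

1. box [0,96]×[0,70]: [(0, 0) (96, 0) (96, 70) (0, 70)]
2. ⊥bis P1·P0 via (50.98,49.67): [(0, 65.04) (0, 0) (96, 0) (96, 36.0969)]  |A|=4854.5704
3. ⊥bis P1·P2 via (51.335,46.2): [(24.2377, 57.7325) (0, 65.04) (0, 0) (96, 0) (96, 27.1907)]  |A|=4535.0049
4. ⊥bis P1·P3 via (35.645,42.49): [(41.2249, 50.5028) (6.0562, 0) (96, 0) (96, 27.1907)]  |A|=3015.8944
5. canonical 4-gon: [(41.2249, 50.5028) (6.0562, 0) (96, 0) (96, 27.1907)]
6. shoelace: 3015.8944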